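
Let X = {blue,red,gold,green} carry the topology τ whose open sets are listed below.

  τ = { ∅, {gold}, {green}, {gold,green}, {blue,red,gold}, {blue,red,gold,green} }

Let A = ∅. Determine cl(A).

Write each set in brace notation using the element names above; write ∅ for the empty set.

closure: X∖int(X∖A) = X∖{blue,red,gold,green} = ∅

∅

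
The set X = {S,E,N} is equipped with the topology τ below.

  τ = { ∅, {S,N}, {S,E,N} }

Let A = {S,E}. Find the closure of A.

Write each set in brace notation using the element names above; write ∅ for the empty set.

{S,E,N}

closure: X∖int(X∖A) = X∖∅ = {S,E,N}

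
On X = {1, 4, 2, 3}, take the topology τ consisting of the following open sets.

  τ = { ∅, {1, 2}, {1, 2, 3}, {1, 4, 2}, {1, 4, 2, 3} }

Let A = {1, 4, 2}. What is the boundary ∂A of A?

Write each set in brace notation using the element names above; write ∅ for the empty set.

{3}

interior: largest open inside A is {1, 4, 2} (from ∅, {1, 2}, {1, 4, 2})
cl via duality: int({3}) = ∅, so X∖∅ = {1, 4, 2, 3}
cl∖int = {3}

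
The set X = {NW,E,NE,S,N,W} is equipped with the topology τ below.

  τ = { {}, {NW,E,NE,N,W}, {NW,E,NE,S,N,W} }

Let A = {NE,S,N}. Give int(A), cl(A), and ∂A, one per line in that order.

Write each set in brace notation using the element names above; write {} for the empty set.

open subsets of A: {}; so int(A) = {}
closure: X∖int(X∖A) = X∖{} = {NW,E,NE,S,N,W}
∂A = {NW,E,NE,S,N,W} minus {} = {NW,E,NE,S,N,W}

int(A) = {}
cl(A)  = {NW,E,NE,S,N,W}
∂A     = {NW,E,NE,S,N,W}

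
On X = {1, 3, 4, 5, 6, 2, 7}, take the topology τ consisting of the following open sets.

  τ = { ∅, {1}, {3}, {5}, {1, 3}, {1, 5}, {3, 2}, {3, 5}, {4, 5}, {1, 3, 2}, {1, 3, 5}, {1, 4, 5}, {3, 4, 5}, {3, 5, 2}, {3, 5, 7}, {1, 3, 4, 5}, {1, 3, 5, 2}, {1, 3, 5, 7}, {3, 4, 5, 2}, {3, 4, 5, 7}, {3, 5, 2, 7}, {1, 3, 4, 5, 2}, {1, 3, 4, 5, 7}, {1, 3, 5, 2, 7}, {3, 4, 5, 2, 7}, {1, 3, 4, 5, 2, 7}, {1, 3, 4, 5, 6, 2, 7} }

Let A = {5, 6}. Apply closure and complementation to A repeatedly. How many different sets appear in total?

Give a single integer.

8

X∖A={1, 3, 4, 2, 7}, int(X∖A)={1, 3, 2}, hence cl(A)={4, 5, 6, 7}
Orbit (k=closure, c=complement):
  1. A     = {5, 6}
  2. kA    = {4, 5, 6, 7}
  3. cA    = {1, 3, 4, 2, 7}
  4. ckA   = {1, 3, 2}
  5. kcA   = {1, 3, 4, 6, 2, 7}
  6. kckA  = {1, 3, 6, 2, 7}
  7. ckcA  = {5}
  8. ckckA = {4, 5}
(closed under both — stop)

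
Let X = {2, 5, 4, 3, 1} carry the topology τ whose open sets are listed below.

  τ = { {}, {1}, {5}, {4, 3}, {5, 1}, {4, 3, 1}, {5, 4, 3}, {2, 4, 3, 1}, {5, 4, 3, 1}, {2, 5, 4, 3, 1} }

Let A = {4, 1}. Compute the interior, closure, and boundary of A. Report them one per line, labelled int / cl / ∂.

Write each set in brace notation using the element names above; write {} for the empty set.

U open, U⊆A: {}, {1}. int(A) = ⋃ = {1}
X∖A={2, 5, 3}, int(X∖A)={5}, hence cl(A)={2, 4, 3, 1}
∂A: remove int from cl → {2, 4, 3}

int(A) = {1}
cl(A)  = {2, 4, 3, 1}
∂A     = {2, 4, 3}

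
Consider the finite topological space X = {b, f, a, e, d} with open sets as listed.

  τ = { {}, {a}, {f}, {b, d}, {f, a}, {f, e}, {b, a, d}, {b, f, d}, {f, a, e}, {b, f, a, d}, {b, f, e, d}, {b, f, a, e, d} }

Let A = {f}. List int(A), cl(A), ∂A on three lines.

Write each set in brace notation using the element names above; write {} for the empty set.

open subsets of A: {}, {f}; so int(A) = {f}
closure: X∖int(X∖A) = X∖{b, a, d} = {f, e}
∂A = {f, e} minus {f} = {e}

int(A) = {f}
cl(A)  = {f, e}
∂A     = {e}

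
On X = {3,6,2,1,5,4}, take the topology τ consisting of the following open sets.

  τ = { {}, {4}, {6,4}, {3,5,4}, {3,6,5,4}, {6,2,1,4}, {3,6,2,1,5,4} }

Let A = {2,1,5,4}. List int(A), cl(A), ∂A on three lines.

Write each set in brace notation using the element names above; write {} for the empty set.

interior: largest open inside A is {4} (from {}, {4})
cl via duality: int({3,6}) = {}, so X∖{} = {3,6,2,1,5,4}
cl∖int = {3,6,2,1,5}

int(A) = {4}
cl(A)  = {3,6,2,1,5,4}
∂A     = {3,6,2,1,5}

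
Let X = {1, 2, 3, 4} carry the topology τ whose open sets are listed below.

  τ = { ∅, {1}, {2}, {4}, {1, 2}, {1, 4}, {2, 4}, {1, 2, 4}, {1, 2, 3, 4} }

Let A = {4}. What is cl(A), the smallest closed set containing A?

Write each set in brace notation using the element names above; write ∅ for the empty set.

{3, 4}

X∖A={1, 2, 3}, int(X∖A)={1, 2}, hence cl(A)={3, 4}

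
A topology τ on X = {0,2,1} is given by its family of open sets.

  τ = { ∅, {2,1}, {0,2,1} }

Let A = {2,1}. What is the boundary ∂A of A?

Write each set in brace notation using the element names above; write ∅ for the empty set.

opens ⊆ A: ∅, {2,1}; union → int = {2,1}
complement {0}; its interior ∅; cl(A) = X∖∅ = {0,2,1}
boundary = {0,2,1} ∖ {2,1} = {0}

{0}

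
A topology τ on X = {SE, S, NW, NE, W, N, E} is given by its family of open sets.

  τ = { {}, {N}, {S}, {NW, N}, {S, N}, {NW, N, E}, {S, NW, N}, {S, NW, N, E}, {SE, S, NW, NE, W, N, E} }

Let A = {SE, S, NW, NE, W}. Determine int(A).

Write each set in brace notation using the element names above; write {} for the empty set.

{S}

interior: largest open inside A is {S} (from {}, {S})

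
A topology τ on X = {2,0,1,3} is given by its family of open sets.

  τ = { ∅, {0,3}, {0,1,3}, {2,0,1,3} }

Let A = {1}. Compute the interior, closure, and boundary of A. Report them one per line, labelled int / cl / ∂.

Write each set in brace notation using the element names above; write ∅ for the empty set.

opens ⊆ A: ∅; union → int = ∅
complement {2,0,3}; its interior {0,3}; cl(A) = X∖{0,3} = {2,1}
boundary = {2,1} ∖ ∅ = {2,1}

int(A) = ∅
cl(A)  = {2,1}
∂A     = {2,1}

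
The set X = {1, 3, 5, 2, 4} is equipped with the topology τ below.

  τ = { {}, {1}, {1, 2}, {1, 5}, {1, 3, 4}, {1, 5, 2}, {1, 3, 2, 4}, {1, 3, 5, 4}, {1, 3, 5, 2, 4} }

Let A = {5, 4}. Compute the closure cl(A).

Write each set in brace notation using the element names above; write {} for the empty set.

closure: X∖int(X∖A) = X∖{1, 2} = {3, 5, 4}

{3, 5, 4}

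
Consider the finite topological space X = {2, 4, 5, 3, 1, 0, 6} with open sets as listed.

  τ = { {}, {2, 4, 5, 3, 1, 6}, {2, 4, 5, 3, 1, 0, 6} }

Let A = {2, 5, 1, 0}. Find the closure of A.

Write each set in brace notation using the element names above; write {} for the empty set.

closure: X∖int(X∖A) = X∖{} = {2, 4, 5, 3, 1, 0, 6}

{2, 4, 5, 3, 1, 0, 6}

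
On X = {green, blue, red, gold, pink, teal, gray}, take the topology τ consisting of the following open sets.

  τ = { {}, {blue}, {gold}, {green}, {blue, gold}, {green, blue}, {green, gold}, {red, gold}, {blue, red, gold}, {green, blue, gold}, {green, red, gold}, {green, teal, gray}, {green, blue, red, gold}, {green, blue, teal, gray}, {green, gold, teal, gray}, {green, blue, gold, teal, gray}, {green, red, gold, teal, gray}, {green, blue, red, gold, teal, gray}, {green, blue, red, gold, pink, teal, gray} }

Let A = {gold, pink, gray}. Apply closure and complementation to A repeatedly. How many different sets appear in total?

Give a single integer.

closure: X∖int(X∖A) = X∖{green, blue} = {red, gold, pink, teal, gray}
Let k=closure and c=complement:
  1. A     = {gold, pink, gray}
  2. kA    = {red, gold, pink, teal, gray}
  3. cA    = {green, blue, red, teal}
  4. ckA   = {green, blue}
  5. kcA   = {green, blue, red, pink, teal, gray}
  6. kckA  = {green, blue, pink, teal, gray}
  7. ckcA  = {gold}
  8. ckckA = {red, gold}
  9. kckcA = {red, gold, pink}
  10. ckckcA = {green, blue, teal, gray}
— saturated at 10

10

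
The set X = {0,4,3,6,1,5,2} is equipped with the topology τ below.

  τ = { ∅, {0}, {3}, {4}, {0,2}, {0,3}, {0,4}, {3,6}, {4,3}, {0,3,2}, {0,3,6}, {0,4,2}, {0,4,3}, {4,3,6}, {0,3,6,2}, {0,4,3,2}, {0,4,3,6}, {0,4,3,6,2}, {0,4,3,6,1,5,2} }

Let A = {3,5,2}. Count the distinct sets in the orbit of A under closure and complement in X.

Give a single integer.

X∖A={0,4,6,1}, int(X∖A)={0,4}, hence cl(A)={3,6,1,5,2}
Orbit (k=closure, c=complement):
  1. A     = {3,5,2}
  2. kA    = {3,6,1,5,2}
  3. cA    = {0,4,6,1}
  4. ckA   = {0,4}
  5. kcA   = {0,4,6,1,5,2}
  6. kckA  = {0,4,1,5,2}
  7. ckcA  = {3}
  8. ckckA = {3,6}
  9. kckcA = {3,6,1,5}
  10. ckckcA = {0,4,2}
(closed under both — stop)

10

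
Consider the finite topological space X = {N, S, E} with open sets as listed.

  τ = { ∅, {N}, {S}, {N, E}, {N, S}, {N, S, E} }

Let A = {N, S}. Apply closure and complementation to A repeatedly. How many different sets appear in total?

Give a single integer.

4

X∖A={E}, int(X∖A)=∅, hence cl(A)={N, S, E}
Orbit (k=closure, c=complement):
  1. A     = {N, S}
  2. kA    = {N, S, E}
  3. cA    = {E}
  4. ckA   = ∅
(closed under both — stop)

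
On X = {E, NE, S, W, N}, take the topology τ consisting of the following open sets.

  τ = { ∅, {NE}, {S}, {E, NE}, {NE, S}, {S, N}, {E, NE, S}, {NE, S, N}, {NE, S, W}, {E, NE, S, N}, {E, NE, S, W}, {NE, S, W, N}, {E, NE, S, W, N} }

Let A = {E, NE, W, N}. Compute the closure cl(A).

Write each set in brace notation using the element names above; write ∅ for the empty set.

cl via duality: int({S}) = {S}, so X∖{S} = {E, NE, W, N}

{E, NE, W, N}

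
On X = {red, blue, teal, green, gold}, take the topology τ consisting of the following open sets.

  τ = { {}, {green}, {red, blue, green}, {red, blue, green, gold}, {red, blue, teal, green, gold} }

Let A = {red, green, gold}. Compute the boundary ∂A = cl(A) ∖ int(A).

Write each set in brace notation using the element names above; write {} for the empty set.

opens ⊆ A: {}, {green}; union → int = {green}
complement {blue, teal}; its interior {}; cl(A) = X∖{} = {red, blue, teal, green, gold}
boundary = {red, blue, teal, green, gold} ∖ {green} = {red, blue, teal, gold}

{red, blue, teal, gold}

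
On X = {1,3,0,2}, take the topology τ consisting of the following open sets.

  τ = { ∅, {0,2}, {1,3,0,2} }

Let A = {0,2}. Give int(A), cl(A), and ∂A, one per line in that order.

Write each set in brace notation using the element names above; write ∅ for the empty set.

interior: largest open inside A is {0,2} (from ∅, {0,2})
cl via duality: int({1,3}) = ∅, so X∖∅ = {1,3,0,2}
cl∖int = {1,3}

int(A) = {0,2}
cl(A)  = {1,3,0,2}
∂A     = {1,3}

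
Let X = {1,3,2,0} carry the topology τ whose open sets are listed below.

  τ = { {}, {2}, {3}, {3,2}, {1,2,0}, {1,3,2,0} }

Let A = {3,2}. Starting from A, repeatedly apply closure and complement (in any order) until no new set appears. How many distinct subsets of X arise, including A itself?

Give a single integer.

4

complement {1,0}; its interior {}; cl(A) = X∖{} = {1,3,2,0}
With k = closure, c = complement:
  1. A     = {3,2}
  2. kA    = {1,3,2,0}
  3. cA    = {1,0}
  4. ckA   = {}
k, c of each give nothing new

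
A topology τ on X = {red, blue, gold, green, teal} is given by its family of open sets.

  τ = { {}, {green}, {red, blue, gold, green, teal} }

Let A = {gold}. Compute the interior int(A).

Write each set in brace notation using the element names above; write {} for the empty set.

interior: largest open inside A is {} (from {})

{}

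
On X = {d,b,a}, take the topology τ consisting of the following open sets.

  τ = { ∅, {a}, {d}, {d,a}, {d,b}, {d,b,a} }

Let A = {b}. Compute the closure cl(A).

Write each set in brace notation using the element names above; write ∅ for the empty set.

cl via duality: int({d,a}) = {d,a}, so X∖{d,a} = {b}

{b}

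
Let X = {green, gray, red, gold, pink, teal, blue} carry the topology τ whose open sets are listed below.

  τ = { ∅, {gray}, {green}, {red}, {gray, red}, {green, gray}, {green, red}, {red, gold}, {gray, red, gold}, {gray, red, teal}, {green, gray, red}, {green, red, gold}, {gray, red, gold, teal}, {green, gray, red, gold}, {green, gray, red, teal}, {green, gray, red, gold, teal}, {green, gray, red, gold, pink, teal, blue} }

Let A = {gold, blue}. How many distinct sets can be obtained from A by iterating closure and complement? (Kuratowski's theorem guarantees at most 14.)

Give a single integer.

6

cl via duality: int({green, gray, red, pink, teal}) = {green, gray, red, teal}, so X∖{green, gray, red, teal} = {gold, pink, blue}
Write k for closure, c for complement:
  1. A     = {gold, blue}
  2. kA    = {gold, pink, blue}
  3. cA    = {green, gray, red, pink, teal}
  4. ckA   = {green, gray, red, teal}
  5. kcA   = {green, gray, red, gold, pink, teal, blue}
  6. ckcA  = ∅
applying k or c yields no new set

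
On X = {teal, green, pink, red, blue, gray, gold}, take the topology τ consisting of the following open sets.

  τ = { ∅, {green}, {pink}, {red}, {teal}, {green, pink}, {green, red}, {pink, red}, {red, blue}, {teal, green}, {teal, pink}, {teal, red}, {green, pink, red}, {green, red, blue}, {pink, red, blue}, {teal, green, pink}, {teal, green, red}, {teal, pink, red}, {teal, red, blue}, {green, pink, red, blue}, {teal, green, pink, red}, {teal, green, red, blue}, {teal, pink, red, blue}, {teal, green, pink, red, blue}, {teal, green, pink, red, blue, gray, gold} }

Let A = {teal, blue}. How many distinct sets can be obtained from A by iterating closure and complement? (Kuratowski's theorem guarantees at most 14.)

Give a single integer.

8

complement {green, pink, red, gray, gold}; its interior {green, pink, red}; cl(A) = X∖{green, pink, red} = {teal, blue, gray, gold}
With k = closure, c = complement:
  1. A     = {teal, blue}
  2. kA    = {teal, blue, gray, gold}
  3. cA    = {green, pink, red, gray, gold}
  4. ckA   = {green, pink, red}
  5. kcA   = {green, pink, red, blue, gray, gold}
  6. ckcA  = {teal}
  7. kckcA = {teal, gray, gold}
  8. ckckcA = {green, pink, red, blue}
k, c of each give nothing new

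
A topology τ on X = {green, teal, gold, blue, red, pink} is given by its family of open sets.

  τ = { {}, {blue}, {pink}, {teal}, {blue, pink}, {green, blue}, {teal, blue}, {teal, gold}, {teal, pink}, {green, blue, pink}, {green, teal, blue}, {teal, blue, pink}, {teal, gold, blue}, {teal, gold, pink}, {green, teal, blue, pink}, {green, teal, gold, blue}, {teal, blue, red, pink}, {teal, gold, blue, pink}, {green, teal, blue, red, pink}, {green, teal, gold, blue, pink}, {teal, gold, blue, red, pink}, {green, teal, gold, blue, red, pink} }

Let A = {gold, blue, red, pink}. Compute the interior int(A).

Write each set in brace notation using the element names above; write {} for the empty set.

{blue, pink}

open subsets of A: {}, {pink}, {blue}, {blue, pink}; so int(A) = {blue, pink}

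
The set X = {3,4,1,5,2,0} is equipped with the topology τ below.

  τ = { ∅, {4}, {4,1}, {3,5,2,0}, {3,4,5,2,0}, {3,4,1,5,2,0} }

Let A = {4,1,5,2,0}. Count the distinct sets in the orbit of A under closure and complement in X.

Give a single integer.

complement {3}; its interior ∅; cl(A) = X∖∅ = {3,4,1,5,2,0}
With k = closure, c = complement:
  1. A     = {4,1,5,2,0}
  2. kA    = {3,4,1,5,2,0}
  3. cA    = {3}
  4. ckA   = ∅
  5. kcA   = {3,5,2,0}
  6. ckcA  = {4,1}
k, c of each give nothing new

6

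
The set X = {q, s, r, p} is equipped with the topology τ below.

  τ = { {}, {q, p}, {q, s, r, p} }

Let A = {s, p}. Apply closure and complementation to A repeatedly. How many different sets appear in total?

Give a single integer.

4

complement {q, r}; its interior {}; cl(A) = X∖{} = {q, s, r, p}
With k = closure, c = complement:
  1. A     = {s, p}
  2. kA    = {q, s, r, p}
  3. cA    = {q, r}
  4. ckA   = {}
k, c of each give nothing new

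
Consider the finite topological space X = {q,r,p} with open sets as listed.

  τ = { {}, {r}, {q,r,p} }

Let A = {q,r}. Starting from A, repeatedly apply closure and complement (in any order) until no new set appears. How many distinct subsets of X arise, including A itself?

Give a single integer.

6

complement {p}; its interior {}; cl(A) = X∖{} = {q,r,p}
With k = closure, c = complement:
  1. A     = {q,r}
  2. kA    = {q,r,p}
  3. cA    = {p}
  4. ckA   = {}
  5. kcA   = {q,p}
  6. ckcA  = {r}
k, c of each give nothing new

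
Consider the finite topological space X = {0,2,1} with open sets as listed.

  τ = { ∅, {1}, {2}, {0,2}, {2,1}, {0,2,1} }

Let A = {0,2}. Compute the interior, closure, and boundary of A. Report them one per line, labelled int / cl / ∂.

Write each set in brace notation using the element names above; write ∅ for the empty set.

open subsets of A: ∅, {2}, {0,2}; so int(A) = {0,2}
closure: X∖int(X∖A) = X∖{1} = {0,2}
∂A = {0,2} minus {0,2} = ∅

int(A) = {0,2}
cl(A)  = {0,2}
∂A     = ∅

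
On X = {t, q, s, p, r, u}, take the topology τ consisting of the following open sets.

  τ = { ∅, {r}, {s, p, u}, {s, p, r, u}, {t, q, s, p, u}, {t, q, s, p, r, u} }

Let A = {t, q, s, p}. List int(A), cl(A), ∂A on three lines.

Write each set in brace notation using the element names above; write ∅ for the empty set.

int(A) = ∅
cl(A)  = {t, q, s, p, u}
∂A     = {t, q, s, p, u}

U open, U⊆A: ∅. int(A) = ⋃ = ∅
X∖A={r, u}, int(X∖A)={r}, hence cl(A)={t, q, s, p, u}
∂A: remove int from cl → {t, q, s, p, u}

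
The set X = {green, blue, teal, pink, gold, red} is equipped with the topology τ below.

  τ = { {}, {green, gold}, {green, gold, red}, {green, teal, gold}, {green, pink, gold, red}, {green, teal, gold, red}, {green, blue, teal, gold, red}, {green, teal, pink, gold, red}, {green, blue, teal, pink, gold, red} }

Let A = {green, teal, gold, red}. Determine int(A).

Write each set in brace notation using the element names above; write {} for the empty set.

{green, teal, gold, red}

interior: largest open inside A is {green, teal, gold, red} (from {}, {green, gold}, {green, gold, red}, {green, teal, gold}, {green, teal, gold, red})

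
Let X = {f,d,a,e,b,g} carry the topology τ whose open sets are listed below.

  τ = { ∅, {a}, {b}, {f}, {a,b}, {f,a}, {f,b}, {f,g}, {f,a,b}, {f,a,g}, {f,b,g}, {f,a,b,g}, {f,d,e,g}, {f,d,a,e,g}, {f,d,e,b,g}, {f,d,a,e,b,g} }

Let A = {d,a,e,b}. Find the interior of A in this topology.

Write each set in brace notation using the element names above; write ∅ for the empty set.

{a,b}

open subsets of A: ∅, {b}, {a}, {a,b}; so int(A) = {a,b}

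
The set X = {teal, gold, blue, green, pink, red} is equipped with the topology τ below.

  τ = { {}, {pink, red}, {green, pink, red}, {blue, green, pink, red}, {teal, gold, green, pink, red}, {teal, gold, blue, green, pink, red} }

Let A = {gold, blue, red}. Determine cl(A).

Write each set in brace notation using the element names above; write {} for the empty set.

{teal, gold, blue, green, pink, red}

cl via duality: int({teal, green, pink}) = {}, so X∖{} = {teal, gold, blue, green, pink, red}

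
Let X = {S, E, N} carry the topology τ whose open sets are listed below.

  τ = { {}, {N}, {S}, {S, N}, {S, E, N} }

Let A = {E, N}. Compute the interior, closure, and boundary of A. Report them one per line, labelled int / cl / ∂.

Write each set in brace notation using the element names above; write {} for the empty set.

int(A) = {N}
cl(A)  = {E, N}
∂A     = {E}

U open, U⊆A: {}, {N}. int(A) = ⋃ = {N}
X∖A={S}, int(X∖A)={S}, hence cl(A)={E, N}
∂A: remove int from cl → {E}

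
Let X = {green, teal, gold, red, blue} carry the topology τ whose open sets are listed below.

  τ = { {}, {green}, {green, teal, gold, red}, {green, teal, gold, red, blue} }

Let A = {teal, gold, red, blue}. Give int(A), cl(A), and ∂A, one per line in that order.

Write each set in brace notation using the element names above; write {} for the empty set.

open subsets of A: {}; so int(A) = {}
closure: X∖int(X∖A) = X∖{green} = {teal, gold, red, blue}
∂A = {teal, gold, red, blue} minus {} = {teal, gold, red, blue}

int(A) = {}
cl(A)  = {teal, gold, red, blue}
∂A     = {teal, gold, red, blue}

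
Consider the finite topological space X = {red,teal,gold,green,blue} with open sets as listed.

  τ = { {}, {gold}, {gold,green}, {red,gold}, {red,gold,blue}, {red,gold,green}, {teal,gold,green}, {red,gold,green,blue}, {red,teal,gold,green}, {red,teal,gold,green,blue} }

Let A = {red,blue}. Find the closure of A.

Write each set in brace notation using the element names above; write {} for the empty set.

{red,blue}

cl via duality: int({teal,gold,green}) = {teal,gold,green}, so X∖{teal,gold,green} = {red,blue}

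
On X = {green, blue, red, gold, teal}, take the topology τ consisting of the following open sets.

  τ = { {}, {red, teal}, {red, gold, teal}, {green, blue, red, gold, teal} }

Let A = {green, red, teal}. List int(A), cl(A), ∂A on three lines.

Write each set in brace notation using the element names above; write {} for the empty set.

int(A) = {red, teal}
cl(A)  = {green, blue, red, gold, teal}
∂A     = {green, blue, gold}

opens ⊆ A: {}, {red, teal}; union → int = {red, teal}
complement {blue, gold}; its interior {}; cl(A) = X∖{} = {green, blue, red, gold, teal}
boundary = {green, blue, red, gold, teal} ∖ {red, teal} = {green, blue, gold}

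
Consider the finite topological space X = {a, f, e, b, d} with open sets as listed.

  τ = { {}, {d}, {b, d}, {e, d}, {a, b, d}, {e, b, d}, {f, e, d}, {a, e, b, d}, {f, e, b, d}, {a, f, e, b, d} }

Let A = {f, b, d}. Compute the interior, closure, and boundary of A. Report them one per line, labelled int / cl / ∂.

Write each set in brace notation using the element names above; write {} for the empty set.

int(A) = {b, d}
cl(A)  = {a, f, e, b, d}
∂A     = {a, f, e}

U open, U⊆A: {}, {d}, {b, d}. int(A) = ⋃ = {b, d}
X∖A={a, e}, int(X∖A)={}, hence cl(A)={a, f, e, b, d}
∂A: remove int from cl → {a, f, e}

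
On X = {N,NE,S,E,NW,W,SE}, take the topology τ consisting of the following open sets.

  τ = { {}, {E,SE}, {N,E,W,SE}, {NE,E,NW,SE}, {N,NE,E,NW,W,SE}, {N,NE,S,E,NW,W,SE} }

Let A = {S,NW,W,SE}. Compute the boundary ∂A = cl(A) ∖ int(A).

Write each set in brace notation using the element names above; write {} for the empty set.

{N,NE,S,E,NW,W,SE}

interior: largest open inside A is {} (from {})
cl via duality: int({N,NE,E}) = {}, so X∖{} = {N,NE,S,E,NW,W,SE}
cl∖int = {N,NE,S,E,NW,W,SE}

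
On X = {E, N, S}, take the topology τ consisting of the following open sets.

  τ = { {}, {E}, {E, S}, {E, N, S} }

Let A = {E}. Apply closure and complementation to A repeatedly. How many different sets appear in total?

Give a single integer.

4

X∖A={N, S}, int(X∖A)={}, hence cl(A)={E, N, S}
Orbit (k=closure, c=complement):
  1. A     = {E}
  2. kA    = {E, N, S}
  3. cA    = {N, S}
  4. ckA   = {}
(closed under both — stop)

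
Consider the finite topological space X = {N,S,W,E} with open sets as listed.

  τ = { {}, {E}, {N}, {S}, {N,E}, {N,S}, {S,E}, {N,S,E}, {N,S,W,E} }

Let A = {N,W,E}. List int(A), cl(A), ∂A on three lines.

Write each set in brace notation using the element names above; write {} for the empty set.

int(A) = {N,E}
cl(A)  = {N,W,E}
∂A     = {W}

opens ⊆ A: {}, {N}, {E}, {N,E}; union → int = {N,E}
complement {S}; its interior {S}; cl(A) = X∖{S} = {N,W,E}
boundary = {N,W,E} ∖ {N,E} = {W}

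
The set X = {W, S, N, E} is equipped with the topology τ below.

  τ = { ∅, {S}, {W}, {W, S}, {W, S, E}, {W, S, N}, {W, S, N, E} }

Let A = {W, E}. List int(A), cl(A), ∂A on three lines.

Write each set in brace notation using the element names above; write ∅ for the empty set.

int(A) = {W}
cl(A)  = {W, N, E}
∂A     = {N, E}

U open, U⊆A: ∅, {W}. int(A) = ⋃ = {W}
X∖A={S, N}, int(X∖A)={S}, hence cl(A)={W, N, E}
∂A: remove int from cl → {N, E}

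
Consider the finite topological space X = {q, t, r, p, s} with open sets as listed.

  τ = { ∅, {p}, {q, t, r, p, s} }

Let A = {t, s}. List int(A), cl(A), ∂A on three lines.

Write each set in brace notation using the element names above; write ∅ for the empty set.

int(A) = ∅
cl(A)  = {q, t, r, s}
∂A     = {q, t, r, s}

U open, U⊆A: ∅. int(A) = ⋃ = ∅
X∖A={q, r, p}, int(X∖A)={p}, hence cl(A)={q, t, r, s}
∂A: remove int from cl → {q, t, r, s}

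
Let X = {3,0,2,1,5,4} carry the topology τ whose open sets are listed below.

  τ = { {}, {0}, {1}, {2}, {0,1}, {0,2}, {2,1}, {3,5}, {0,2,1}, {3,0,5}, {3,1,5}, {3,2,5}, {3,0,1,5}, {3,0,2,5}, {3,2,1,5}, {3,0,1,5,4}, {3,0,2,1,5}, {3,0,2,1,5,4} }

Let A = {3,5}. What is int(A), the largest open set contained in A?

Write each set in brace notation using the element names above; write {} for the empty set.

{3,5}

interior: largest open inside A is {3,5} (from {}, {3,5})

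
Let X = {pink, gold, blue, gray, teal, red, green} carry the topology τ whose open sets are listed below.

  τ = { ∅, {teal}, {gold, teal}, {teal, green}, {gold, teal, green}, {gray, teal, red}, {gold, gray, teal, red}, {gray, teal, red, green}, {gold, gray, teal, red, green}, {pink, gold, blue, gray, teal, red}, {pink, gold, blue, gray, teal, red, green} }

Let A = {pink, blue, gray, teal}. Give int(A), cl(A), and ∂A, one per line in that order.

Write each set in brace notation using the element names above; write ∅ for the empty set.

interior: largest open inside A is {teal} (from ∅, {teal})
cl via duality: int({gold, red, green}) = ∅, so X∖∅ = {pink, gold, blue, gray, teal, red, green}
cl∖int = {pink, gold, blue, gray, red, green}

int(A) = {teal}
cl(A)  = {pink, gold, blue, gray, teal, red, green}
∂A     = {pink, gold, blue, gray, red, green}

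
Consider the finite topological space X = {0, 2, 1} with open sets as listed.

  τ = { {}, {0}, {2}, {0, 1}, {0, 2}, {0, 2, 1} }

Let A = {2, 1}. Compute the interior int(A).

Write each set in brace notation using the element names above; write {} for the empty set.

{2}

opens ⊆ A: {}, {2}; union → int = {2}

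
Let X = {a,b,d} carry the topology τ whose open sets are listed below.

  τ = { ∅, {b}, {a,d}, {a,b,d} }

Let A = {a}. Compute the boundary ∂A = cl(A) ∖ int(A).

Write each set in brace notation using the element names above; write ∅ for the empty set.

open subsets of A: ∅; so int(A) = ∅
closure: X∖int(X∖A) = X∖{b} = {a,d}
∂A = {a,d} minus ∅ = {a,d}

{a,d}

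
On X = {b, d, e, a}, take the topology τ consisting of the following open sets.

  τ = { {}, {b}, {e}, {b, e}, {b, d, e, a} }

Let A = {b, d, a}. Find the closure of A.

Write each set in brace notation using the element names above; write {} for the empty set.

{b, d, a}

cl via duality: int({e}) = {e}, so X∖{e} = {b, d, a}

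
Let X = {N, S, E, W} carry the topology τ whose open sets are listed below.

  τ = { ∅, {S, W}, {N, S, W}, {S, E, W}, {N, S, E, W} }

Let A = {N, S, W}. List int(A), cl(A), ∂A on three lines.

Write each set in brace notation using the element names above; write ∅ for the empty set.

open subsets of A: ∅, {S, W}, {N, S, W}; so int(A) = {N, S, W}
closure: X∖int(X∖A) = X∖∅ = {N, S, E, W}
∂A = {N, S, E, W} minus {N, S, W} = {E}

int(A) = {N, S, W}
cl(A)  = {N, S, E, W}
∂A     = {E}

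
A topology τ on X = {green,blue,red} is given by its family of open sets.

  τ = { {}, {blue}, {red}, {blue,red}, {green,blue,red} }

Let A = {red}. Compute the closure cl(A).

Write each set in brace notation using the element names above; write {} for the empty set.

{green,red}

X∖A={green,blue}, int(X∖A)={blue}, hence cl(A)={green,red}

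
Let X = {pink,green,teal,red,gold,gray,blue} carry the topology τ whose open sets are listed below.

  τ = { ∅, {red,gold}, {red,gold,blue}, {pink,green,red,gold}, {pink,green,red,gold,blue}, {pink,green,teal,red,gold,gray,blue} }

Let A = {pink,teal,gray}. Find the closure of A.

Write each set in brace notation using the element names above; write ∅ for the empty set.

X∖A={green,red,gold,blue}, int(X∖A)={red,gold,blue}, hence cl(A)={pink,green,teal,gray}

{pink,green,teal,gray}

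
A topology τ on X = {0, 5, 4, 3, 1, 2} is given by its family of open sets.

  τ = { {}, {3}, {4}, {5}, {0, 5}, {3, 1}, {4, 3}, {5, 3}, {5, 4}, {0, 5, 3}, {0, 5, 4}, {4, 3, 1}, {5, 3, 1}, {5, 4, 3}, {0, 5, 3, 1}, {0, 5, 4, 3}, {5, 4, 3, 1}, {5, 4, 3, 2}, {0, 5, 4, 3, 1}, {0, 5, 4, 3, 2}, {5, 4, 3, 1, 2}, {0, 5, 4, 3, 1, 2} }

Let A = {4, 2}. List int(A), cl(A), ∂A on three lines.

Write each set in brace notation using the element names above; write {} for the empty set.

int(A) = {4}
cl(A)  = {4, 2}
∂A     = {2}

opens ⊆ A: {}, {4}; union → int = {4}
complement {0, 5, 3, 1}; its interior {0, 5, 3, 1}; cl(A) = X∖{0, 5, 3, 1} = {4, 2}
boundary = {4, 2} ∖ {4} = {2}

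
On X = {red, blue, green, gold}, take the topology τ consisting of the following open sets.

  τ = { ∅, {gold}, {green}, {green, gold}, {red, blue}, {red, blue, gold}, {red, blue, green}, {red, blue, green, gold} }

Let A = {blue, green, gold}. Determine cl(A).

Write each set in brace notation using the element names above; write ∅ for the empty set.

{red, blue, green, gold}

closure: X∖int(X∖A) = X∖∅ = {red, blue, green, gold}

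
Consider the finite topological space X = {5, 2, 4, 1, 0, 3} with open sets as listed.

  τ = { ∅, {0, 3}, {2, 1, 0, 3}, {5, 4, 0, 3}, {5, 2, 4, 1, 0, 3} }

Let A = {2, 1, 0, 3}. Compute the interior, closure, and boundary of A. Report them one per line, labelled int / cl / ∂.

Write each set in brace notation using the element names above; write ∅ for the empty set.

opens ⊆ A: ∅, {0, 3}, {2, 1, 0, 3}; union → int = {2, 1, 0, 3}
complement {5, 4}; its interior ∅; cl(A) = X∖∅ = {5, 2, 4, 1, 0, 3}
boundary = {5, 2, 4, 1, 0, 3} ∖ {2, 1, 0, 3} = {5, 4}

int(A) = {2, 1, 0, 3}
cl(A)  = {5, 2, 4, 1, 0, 3}
∂A     = {5, 4}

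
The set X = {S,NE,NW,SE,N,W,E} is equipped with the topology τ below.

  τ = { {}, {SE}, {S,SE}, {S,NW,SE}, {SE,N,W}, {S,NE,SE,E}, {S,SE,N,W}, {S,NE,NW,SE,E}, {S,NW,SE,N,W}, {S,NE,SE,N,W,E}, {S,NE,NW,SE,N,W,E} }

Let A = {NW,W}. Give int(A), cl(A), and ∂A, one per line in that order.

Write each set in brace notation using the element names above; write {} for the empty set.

int(A) = {}
cl(A)  = {NW,N,W}
∂A     = {NW,N,W}

open subsets of A: {}; so int(A) = {}
closure: X∖int(X∖A) = X∖{S,NE,SE,E} = {NW,N,W}
∂A = {NW,N,W} minus {} = {NW,N,W}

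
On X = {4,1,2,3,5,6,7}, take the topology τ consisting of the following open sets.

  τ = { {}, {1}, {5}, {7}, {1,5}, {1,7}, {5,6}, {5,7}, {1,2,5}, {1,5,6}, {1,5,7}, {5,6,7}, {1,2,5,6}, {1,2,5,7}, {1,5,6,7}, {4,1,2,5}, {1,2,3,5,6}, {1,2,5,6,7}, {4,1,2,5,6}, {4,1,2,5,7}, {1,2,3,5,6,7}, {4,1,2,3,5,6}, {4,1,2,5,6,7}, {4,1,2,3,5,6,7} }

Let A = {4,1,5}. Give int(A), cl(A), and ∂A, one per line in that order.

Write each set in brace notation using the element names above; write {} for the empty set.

opens ⊆ A: {}, {1}, {5}, {1,5}; union → int = {1,5}
complement {2,3,6,7}; its interior {7}; cl(A) = X∖{7} = {4,1,2,3,5,6}
boundary = {4,1,2,3,5,6} ∖ {1,5} = {4,2,3,6}

int(A) = {1,5}
cl(A)  = {4,1,2,3,5,6}
∂A     = {4,2,3,6}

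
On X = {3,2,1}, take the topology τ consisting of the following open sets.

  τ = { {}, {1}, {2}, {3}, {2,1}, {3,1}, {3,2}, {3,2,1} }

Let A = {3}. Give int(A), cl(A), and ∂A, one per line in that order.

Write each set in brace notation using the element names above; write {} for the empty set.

interior: largest open inside A is {3} (from {}, {3})
cl via duality: int({2,1}) = {2,1}, so X∖{2,1} = {3}
cl∖int = {}

int(A) = {3}
cl(A)  = {3}
∂A     = {}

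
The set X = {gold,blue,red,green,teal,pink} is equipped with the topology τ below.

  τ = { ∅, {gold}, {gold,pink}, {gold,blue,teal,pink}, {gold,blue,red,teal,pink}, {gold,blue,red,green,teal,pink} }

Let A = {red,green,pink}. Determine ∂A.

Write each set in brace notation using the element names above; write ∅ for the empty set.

{blue,red,green,teal,pink}

U open, U⊆A: ∅. int(A) = ⋃ = ∅
X∖A={gold,blue,teal}, int(X∖A)={gold}, hence cl(A)={blue,red,green,teal,pink}
∂A: remove int from cl → {blue,red,green,teal,pink}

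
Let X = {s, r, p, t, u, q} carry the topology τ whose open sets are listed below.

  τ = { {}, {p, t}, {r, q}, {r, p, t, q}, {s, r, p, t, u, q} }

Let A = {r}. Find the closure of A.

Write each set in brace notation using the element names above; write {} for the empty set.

{s, r, u, q}

closure: X∖int(X∖A) = X∖{p, t} = {s, r, u, q}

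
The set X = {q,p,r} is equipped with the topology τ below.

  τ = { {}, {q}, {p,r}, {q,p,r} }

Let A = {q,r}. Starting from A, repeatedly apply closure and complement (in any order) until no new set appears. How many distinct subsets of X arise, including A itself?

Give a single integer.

6

closure: X∖int(X∖A) = X∖{} = {q,p,r}
Let k=closure and c=complement:
  1. A     = {q,r}
  2. kA    = {q,p,r}
  3. cA    = {p}
  4. ckA   = {}
  5. kcA   = {p,r}
  6. ckcA  = {q}
— saturated at 6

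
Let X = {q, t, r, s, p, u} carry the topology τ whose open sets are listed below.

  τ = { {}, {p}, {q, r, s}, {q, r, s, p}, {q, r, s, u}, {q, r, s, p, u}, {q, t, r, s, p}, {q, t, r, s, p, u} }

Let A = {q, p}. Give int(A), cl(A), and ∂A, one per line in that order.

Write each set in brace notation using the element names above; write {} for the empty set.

interior: largest open inside A is {p} (from {}, {p})
cl via duality: int({t, r, s, u}) = {}, so X∖{} = {q, t, r, s, p, u}
cl∖int = {q, t, r, s, u}

int(A) = {p}
cl(A)  = {q, t, r, s, p, u}
∂A     = {q, t, r, s, u}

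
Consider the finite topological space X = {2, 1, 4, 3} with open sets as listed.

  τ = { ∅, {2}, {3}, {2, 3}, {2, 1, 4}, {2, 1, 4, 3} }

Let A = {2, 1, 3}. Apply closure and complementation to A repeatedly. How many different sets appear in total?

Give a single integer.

complement {4}; its interior ∅; cl(A) = X∖∅ = {2, 1, 4, 3}
With k = closure, c = complement:
  1. A     = {2, 1, 3}
  2. kA    = {2, 1, 4, 3}
  3. cA    = {4}
  4. ckA   = ∅
  5. kcA   = {1, 4}
  6. ckcA  = {2, 3}
k, c of each give nothing new

6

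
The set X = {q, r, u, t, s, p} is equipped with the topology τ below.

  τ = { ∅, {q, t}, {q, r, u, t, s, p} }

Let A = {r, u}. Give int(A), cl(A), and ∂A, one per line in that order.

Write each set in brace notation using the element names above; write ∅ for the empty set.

int(A) = ∅
cl(A)  = {r, u, s, p}
∂A     = {r, u, s, p}

open subsets of A: ∅; so int(A) = ∅
closure: X∖int(X∖A) = X∖{q, t} = {r, u, s, p}
∂A = {r, u, s, p} minus ∅ = {r, u, s, p}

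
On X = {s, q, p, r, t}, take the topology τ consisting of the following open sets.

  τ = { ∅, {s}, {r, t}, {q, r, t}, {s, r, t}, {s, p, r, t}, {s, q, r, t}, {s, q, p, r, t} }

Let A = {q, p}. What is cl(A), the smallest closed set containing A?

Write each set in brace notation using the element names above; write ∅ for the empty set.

closure: X∖int(X∖A) = X∖{s, r, t} = {q, p}

{q, p}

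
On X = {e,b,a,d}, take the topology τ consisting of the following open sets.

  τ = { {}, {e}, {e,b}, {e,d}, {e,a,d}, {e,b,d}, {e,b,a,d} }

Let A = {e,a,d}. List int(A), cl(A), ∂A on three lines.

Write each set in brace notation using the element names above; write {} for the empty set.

int(A) = {e,a,d}
cl(A)  = {e,b,a,d}
∂A     = {b}

interior: largest open inside A is {e,a,d} (from {}, {e}, {e,d}, {e,a,d})
cl via duality: int({b}) = {}, so X∖{} = {e,b,a,d}
cl∖int = {b}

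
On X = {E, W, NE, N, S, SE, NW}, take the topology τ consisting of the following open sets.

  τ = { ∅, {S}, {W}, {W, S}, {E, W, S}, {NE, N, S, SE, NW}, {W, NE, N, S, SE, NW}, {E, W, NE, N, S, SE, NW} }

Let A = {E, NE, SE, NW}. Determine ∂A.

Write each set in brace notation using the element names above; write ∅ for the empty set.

{E, NE, N, SE, NW}

opens ⊆ A: ∅; union → int = ∅
complement {W, N, S}; its interior {W, S}; cl(A) = X∖{W, S} = {E, NE, N, SE, NW}
boundary = {E, NE, N, SE, NW} ∖ ∅ = {E, NE, N, SE, NW}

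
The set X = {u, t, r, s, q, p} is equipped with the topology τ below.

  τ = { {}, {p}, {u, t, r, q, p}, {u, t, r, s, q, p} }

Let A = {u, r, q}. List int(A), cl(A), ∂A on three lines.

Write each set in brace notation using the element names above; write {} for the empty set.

opens ⊆ A: {}; union → int = {}
complement {t, s, p}; its interior {p}; cl(A) = X∖{p} = {u, t, r, s, q}
boundary = {u, t, r, s, q} ∖ {} = {u, t, r, s, q}

int(A) = {}
cl(A)  = {u, t, r, s, q}
∂A     = {u, t, r, s, q}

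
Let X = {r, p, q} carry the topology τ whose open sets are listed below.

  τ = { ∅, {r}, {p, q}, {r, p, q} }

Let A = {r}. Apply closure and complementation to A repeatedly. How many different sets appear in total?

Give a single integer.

complement {p, q}; its interior {p, q}; cl(A) = X∖{p, q} = {r}
With k = closure, c = complement:
  1. A     = {r}
  2. cA    = {p, q}
k, c of each give nothing new

2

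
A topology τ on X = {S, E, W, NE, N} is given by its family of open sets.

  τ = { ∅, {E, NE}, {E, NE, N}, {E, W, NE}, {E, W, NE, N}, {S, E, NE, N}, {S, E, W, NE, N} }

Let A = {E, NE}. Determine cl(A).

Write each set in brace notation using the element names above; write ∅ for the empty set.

X∖A={S, W, N}, int(X∖A)=∅, hence cl(A)={S, E, W, NE, N}

{S, E, W, NE, N}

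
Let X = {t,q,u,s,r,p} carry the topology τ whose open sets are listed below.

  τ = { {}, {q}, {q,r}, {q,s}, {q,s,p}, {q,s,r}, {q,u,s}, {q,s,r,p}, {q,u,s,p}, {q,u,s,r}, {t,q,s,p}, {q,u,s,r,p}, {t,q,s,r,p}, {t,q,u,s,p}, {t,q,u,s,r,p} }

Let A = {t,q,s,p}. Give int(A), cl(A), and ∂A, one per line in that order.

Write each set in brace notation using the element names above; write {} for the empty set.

U open, U⊆A: {}, {q}, {q,s}, {q,s,p}, {t,q,s,p}. int(A) = ⋃ = {t,q,s,p}
X∖A={u,r}, int(X∖A)={}, hence cl(A)={t,q,u,s,r,p}
∂A: remove int from cl → {u,r}

int(A) = {t,q,s,p}
cl(A)  = {t,q,u,s,r,p}
∂A     = {u,r}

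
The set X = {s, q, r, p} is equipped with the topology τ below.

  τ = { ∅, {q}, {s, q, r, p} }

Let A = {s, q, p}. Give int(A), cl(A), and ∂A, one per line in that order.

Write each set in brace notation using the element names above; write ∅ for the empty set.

opens ⊆ A: ∅, {q}; union → int = {q}
complement {r}; its interior ∅; cl(A) = X∖∅ = {s, q, r, p}
boundary = {s, q, r, p} ∖ {q} = {s, r, p}

int(A) = {q}
cl(A)  = {s, q, r, p}
∂A     = {s, r, p}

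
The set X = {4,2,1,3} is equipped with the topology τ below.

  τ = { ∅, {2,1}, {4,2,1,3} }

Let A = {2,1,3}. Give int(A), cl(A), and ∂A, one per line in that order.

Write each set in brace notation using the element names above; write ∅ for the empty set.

interior: largest open inside A is {2,1} (from ∅, {2,1})
cl via duality: int({4}) = ∅, so X∖∅ = {4,2,1,3}
cl∖int = {4,3}

int(A) = {2,1}
cl(A)  = {4,2,1,3}
∂A     = {4,3}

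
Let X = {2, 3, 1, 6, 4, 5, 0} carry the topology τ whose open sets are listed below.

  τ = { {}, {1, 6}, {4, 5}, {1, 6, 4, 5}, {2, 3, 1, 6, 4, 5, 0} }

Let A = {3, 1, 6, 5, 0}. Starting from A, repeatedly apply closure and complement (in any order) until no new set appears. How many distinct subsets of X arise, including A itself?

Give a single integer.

closure: X∖int(X∖A) = X∖{} = {2, 3, 1, 6, 4, 5, 0}
Let k=closure and c=complement:
  1. A     = {3, 1, 6, 5, 0}
  2. kA    = {2, 3, 1, 6, 4, 5, 0}
  3. cA    = {2, 4}
  4. ckA   = {}
  5. kcA   = {2, 3, 4, 5, 0}
  6. ckcA  = {1, 6}
  7. kckcA = {2, 3, 1, 6, 0}
  8. ckckcA = {4, 5}
— saturated at 8

8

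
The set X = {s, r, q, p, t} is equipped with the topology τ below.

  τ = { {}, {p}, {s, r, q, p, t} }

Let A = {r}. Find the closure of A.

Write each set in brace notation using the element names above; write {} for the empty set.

{s, r, q, t}

complement {s, q, p, t}; its interior {p}; cl(A) = X∖{p} = {s, r, q, t}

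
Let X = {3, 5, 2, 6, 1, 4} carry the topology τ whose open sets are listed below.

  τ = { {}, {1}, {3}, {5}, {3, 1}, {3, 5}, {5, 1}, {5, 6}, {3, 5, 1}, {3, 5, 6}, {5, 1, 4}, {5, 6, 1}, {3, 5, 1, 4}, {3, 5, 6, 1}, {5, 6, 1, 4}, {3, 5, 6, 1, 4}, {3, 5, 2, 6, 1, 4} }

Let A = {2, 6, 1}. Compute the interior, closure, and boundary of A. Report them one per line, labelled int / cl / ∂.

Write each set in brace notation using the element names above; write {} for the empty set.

int(A) = {1}
cl(A)  = {2, 6, 1, 4}
∂A     = {2, 6, 4}

U open, U⊆A: {}, {1}. int(A) = ⋃ = {1}
X∖A={3, 5, 4}, int(X∖A)={3, 5}, hence cl(A)={2, 6, 1, 4}
∂A: remove int from cl → {2, 6, 4}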